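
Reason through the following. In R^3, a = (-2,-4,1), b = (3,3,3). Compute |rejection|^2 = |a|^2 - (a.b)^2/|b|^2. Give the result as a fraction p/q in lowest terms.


|a|^2 = (-2)^2 + (-4)^2 + 1^2 = 21
|b|^2 = 3^2 + 3^2 + 3^2 = 27
a . b = (-2)*3 + (-4)*3 + 1*3 = -15
(a.b)^2 = (-15)^2 = 225
|rej|^2 = 21 - 225/27
= (567 - 225)/27
= 342/27
In lowest terms: 38/3


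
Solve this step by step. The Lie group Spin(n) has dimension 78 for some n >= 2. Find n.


dim Spin(n) = dim so(n) = n(n-1)/2.
Solve n(n-1)/2 = 78, i.e. n^2 - n - 156 = 0.
Discriminant = 1 + 8*78 = 625
n = (1 + sqrt(625))/2 = (1 + 25)/2 = 13


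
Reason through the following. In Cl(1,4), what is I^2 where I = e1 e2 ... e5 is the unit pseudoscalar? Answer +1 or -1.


The pseudoscalar I = e1...e_n (product of all n generators) of Cl(p,q) satisfies I^2 = (-1)^(q + n(n-1)/2).
p = 1, q = 4, n = p + q = 5
n(n-1)/2 = 5 * 4 / 2 = 10
Exponent = q + n(n-1)/2 = 4 + 10 = 14
I^2 = (-1)^14 = +1


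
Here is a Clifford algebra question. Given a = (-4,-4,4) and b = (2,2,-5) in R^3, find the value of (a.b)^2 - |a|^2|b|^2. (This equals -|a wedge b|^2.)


a . b = (-4)*2 + (-4)*2 + 4*(-5)
= -8 + (-8) + (-20) = -36
|a|^2 = (-4)^2 + (-4)^2 + 4^2 = 48
|b|^2 = 2^2 + 2^2 + (-5)^2 = 33
(a.b)^2 = (-36)^2 = 1296
|a|^2 * |b|^2 = 48 * 33 = 1584
Result = 1296 - 1584 = -288


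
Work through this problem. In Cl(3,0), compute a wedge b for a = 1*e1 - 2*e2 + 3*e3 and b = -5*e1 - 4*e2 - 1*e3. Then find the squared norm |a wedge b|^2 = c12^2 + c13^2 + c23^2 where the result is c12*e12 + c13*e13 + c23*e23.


a wedge b = (a1*b2 - a2*b1)*e12 + (a1*b3 - a3*b1)*e13 + (a2*b3 - a3*b2)*e23
e12 coeff: 1*(-4) - (-2)*(-5) = -4 - 10 = -14
e13 coeff: 1*(-1) - 3*(-5) = -1 - (-15) = 14
e23 coeff: (-2)*(-1) - 3*(-4) = 2 - (-12) = 14
|a wedge b|^2 = (-14)^2 + 14^2 + 14^2
= 196 + 196 + 196
= 588


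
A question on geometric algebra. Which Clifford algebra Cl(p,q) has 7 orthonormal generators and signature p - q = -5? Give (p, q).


We need p + q = 7 and p - q = -5.
Adding: 2p = 7 + (-5) = 2, so p = 1.
Then q = 7 - 1 = 6.
(p, q) = (1, 6)


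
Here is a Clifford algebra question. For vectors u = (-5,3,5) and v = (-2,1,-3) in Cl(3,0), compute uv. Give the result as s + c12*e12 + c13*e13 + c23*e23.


In Cl(3,0): e_i^2 = 1, e_ie_j = -e_je_i for i != j.
Scalar part = u . v = (-5)*(-2) + 3*1 + 5*(-3)
= 10 + 3 + (-15) = -2
e12 coeff = (-5)*1 - 3*(-2) = -5 - (-6) = 1
e13 coeff = (-5)*(-3) - 5*(-2) = 15 - (-10) = 25
e23 coeff = 3*(-3) - 5*1 = -9 - 5 = -14
uv = -2 + 1*e12 + 25*e13 - 14*e23


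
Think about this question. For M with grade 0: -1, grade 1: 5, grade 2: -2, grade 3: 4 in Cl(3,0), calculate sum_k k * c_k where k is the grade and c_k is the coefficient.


Grade-weighted sum = sum of grade_k * coefficient_k
0*(-1) = 0
1*5 = 5
2*(-2) = -4
3*4 = 12
Total = 0 + 5 + (-4) + 12 = 13


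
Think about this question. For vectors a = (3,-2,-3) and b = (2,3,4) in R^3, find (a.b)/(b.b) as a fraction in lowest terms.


Projection coefficient = (a . b) / (b . b)
a . b = 3*2 + (-2)*3 + (-3)*4
= 6 + (-6) + (-12) = -12
b . b = 2^2 + 3^2 + 4^2
= 4 + 9 + 16 = 29
Coefficient = -12/29
In lowest terms: -12/29


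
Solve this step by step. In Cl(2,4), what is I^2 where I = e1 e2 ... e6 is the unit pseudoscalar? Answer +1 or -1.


The pseudoscalar I = e1...e_n (product of all n generators) of Cl(p,q) satisfies I^2 = (-1)^(q + n(n-1)/2).
p = 2, q = 4, n = p + q = 6
n(n-1)/2 = 6 * 5 / 2 = 15
Exponent = q + n(n-1)/2 = 4 + 15 = 19
I^2 = (-1)^19 = -1


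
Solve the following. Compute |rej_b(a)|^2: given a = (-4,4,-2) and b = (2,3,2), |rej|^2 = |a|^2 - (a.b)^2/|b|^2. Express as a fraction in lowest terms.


|a|^2 = (-4)^2 + 4^2 + (-2)^2 = 36
|b|^2 = 2^2 + 3^2 + 2^2 = 17
a . b = (-4)*2 + 4*3 + (-2)*2 = 0
(a.b)^2 = 0^2 = 0
|rej|^2 = 36 - 0/17
= (612 - 0)/17
= 612/17
In lowest terms: 36/1


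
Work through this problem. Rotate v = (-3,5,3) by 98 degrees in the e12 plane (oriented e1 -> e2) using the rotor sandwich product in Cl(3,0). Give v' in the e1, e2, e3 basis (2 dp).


Rotor R = cos(49deg) - sin(49deg)*e12
Rotation angle theta = 2 * 49 = 98 degrees in the e12 plane (e1 -> e2).
The component perpendicular to the plane (e3) is invariant: v'_3 = v3 = 3.00
cos(98deg) = -0.1392, sin(98deg) = 0.9903
v'_1 = v1*cos(theta) - v2*sin(theta) = -3*(-0.1392) - 5*0.9903 = -4.53
v'_2 = v1*sin(theta) + v2*cos(theta) = -3*0.9903 + 5*(-0.1392) = -3.67
v' = -4.53*e1 - 3.67*e2 + 3.00*e3


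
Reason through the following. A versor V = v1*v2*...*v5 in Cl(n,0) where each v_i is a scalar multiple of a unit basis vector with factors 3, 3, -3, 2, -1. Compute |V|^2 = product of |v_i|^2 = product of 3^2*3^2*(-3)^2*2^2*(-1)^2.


Each vector v_i has |v_i|^2 = s_i^2
Squared scales: 3^2 = 9, 3^2 = 9, (-3)^2 = 9, 2^2 = 4, (-1)^2 = 1
|V|^2 = 9 * 9 * 9 * 4 * 1
= 2916


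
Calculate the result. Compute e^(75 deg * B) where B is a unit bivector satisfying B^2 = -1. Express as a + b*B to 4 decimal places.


For a unit bivector B with B^2 = -1, the exponential series gives
e^(theta*B) = cos(theta) + sin(theta)*B (the GA analogue of Euler's formula).
theta = 75 degrees = 1.308997 rad
cos(75 deg) = 0.2588
sin(75 deg) = 0.9659
exp(theta*B) = 0.2588 + 0.9659*B


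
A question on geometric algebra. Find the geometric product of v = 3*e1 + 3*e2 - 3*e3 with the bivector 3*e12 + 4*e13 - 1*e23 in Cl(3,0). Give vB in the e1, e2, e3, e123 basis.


vB has grade-1 (vector) and grade-3 (trivector) parts: vB = (v _| B) + (v ^ B).
Vector part <vB>_1:
  e1: -v2*b12 - v3*b13 = -(3)*(3) - (-3)*(4) = 3
  e2: v1*b12 - v3*b23 = (3)*(3) - (-3)*(-1) = 6
  e3: v1*b13 + v2*b23 = (3)*(4) + (3)*(-1) = 9
Trivector part <vB>_3:
  e123: v1*b23 - v2*b13 + v3*b12 = (3)*(-1) - (3)*(4) + (-3)*(3) = -24
vB = 3*e1 + 6*e2 + 9*e3 - 24*e123


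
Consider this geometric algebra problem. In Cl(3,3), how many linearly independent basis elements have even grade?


Even subalgebra dimension = 2^(n-1)
n = 3 + 3 = 6
2^(6 - 1) = 2^5 = 32
Verification: sum of C(6,k) for even k = 1 + 15 + 15 + 1 = 32
Result = 32


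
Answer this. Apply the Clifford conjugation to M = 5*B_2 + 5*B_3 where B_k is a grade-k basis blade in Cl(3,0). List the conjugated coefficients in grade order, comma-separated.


Clifford conjugate sign for grade k: (-1)^(k(k+1)/2)
Grade 2: (-1)^(2*3/2) = (-1)^3 = -1, coeff 5 -> -5
Grade 3: (-1)^(3*4/2) = (-1)^6 = 1, coeff 5 -> 5
Conjugated coefficients: -5, 5


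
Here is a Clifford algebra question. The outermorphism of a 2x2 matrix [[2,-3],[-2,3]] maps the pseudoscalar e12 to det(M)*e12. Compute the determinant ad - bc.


The outermorphism of a linear map f sends e1^e2 to f(e1)^f(e2).
f(e1) = 2*e1 - 2*e2
f(e2) = -3*e1 + 3*e2
f(e1) ^ f(e2) = (2*e1 - 2*e2) ^ (-3*e1 + 3*e2)
= 2*3*e12 + (-2)*(-3)*e21
= (6 - 6)*e12
= 0*e12
Coefficient = 0


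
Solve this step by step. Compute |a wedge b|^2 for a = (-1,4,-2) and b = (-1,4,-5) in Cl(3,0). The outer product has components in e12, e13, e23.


a wedge b = (a1*b2 - a2*b1)*e12 + (a1*b3 - a3*b1)*e13 + (a2*b3 - a3*b2)*e23
e12 coeff: (-1)*4 - 4*(-1) = -4 - (-4) = 0
e13 coeff: (-1)*(-5) - (-2)*(-1) = 5 - 2 = 3
e23 coeff: 4*(-5) - (-2)*4 = -20 - (-8) = -12
|a wedge b|^2 = 0^2 + 3^2 + (-12)^2
= 0 + 9 + 144
= 153


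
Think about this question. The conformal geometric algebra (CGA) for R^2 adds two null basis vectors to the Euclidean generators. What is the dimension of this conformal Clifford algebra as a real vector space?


The conformal model of R^2 uses Cl(3,1): the 2 Euclidean generators plus two extra orthogonal generators e+ (e+^2 = +1) and e- (e-^2 = -1), from which the null vectors e0, einf are built.
Number of generators m = 2 + 2 = 4.
dim Cl(p,q) = 2^m = 2^4 = 16


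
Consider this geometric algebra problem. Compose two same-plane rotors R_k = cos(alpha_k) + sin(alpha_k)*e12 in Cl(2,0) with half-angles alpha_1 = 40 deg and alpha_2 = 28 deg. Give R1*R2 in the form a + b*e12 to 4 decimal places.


Same-plane rotors commute and their half-angles add:
R1*R2 = cos(a1 + a2) + sin(a1 + a2)*e12.
a1 + a2 = 40 + 28 = 68 deg
cos(68 deg) = 0.3746
sin(68 deg) = 0.9272
R1*R2 = 0.3746 + 0.9272*e12


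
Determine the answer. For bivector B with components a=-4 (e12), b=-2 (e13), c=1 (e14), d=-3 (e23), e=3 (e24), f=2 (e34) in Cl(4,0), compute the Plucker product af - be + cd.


Plucker relation: af - be + cd
a*f = (-4)*2 = -8
b*e = (-2)*3 = -6
c*d = 1*(-3) = -3
af - be + cd = -8 - (-6) + (-3)
= -5


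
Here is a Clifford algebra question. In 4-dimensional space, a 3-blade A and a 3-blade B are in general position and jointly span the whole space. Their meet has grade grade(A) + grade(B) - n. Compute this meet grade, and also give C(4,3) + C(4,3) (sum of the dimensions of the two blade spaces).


Meet grade = grade(A) + grade(B) - n
= 3 + 3 - 4 = 2
C(4,3) = 4
C(4,3) = 4
dim_A + dim_B = 4 + 4 = 8


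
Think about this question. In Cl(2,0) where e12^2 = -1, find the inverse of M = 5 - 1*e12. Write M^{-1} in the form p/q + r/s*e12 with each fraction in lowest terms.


M = 5 - 1*e12, where e12^2 = -1.
Since M commutes with its reverse ~M = a - b*e12, M * ~M = a^2 - b^2*e12^2 = a^2 + b^2.
So M^{-1} = ~M / (a^2 + b^2) = (a - b*e12)/(a^2 + b^2).
a^2 + b^2 = 25 + 1 = 26
Scalar part = 5/26 = 5/26
Bivector coeff = 1/26 = 1/26
M^{-1} = 5/26 + 1/26*e12


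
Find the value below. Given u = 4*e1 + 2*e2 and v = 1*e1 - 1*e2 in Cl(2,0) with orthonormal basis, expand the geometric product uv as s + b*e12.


Expand: (4*e1 + 2*e2)(1*e1 - 1*e2)
= 4*1*e1e1 + 4*(-1)*e1e2 + 2*1*e2e1 + 2*(-1)*e2e2
Using e1^2 = e2^2 = 1, e2e1 = -e1e2:
Scalar part s = 4*1 + 2*(-1) = 4 + (-2) = 2
Bivector part b = 4*(-1) - 2*1 = -4 - 2 = -6
uv = 2 - 6*e12


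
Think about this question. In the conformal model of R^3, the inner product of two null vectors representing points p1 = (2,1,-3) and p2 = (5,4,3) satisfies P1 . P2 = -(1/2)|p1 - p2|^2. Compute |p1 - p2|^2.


p1 - p2 = (-3, -3, -6)
|p1 - p2|^2 = (-3)^2 + (-3)^2 + (-6)^2
= 9 + 9 + 36
= 54


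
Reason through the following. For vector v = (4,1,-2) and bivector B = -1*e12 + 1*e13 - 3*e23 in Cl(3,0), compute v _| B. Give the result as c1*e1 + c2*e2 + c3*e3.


Left contraction v _| B = <vB>_1 (grade-1 part of the geometric product vB).
Using e1_|e12 = e2, e2_|e12 = -e1, e1_|e13 = e3, e3_|e13 = -e1, e2_|e23 = e3, e3_|e23 = -e2:
e1 coeff: -v2*b12 - v3*b13 = -(1)*(-1) - (-2)*(1) = 3
e2 coeff: v1*b12 - v3*b23 = (4)*(-1) - (-2)*(-3) = -10
e3 coeff: v1*b13 + v2*b23 = (4)*(1) + (1)*(-3) = 1
v _| B = 3*e1 - 10*e2 + 1*e3


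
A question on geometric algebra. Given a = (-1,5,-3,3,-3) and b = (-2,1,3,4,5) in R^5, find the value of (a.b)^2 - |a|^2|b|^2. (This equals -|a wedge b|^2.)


a . b = (-1)*(-2) + 5*1 + (-3)*3 + 3*4 + (-3)*5
= 2 + 5 + (-9) + 12 + (-15) = -5
|a|^2 = (-1)^2 + 5^2 + (-3)^2 + 3^2 + (-3)^2 = 53
|b|^2 = (-2)^2 + 1^2 + 3^2 + 4^2 + 5^2 = 55
(a.b)^2 = (-5)^2 = 25
|a|^2 * |b|^2 = 53 * 55 = 2915
Result = 25 - 2915 = -2890


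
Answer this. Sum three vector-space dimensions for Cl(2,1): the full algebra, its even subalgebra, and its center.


n = 2 + 1 = 3
Total dim = 2^3 = 8
Even subalgebra dim = 2^2 = 4
n is odd, so center dim = 2
Sum = 8 + 4 + 2 = 14


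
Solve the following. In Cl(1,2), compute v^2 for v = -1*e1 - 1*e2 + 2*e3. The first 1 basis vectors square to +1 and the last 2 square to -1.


v^2 = sum of c_i^2 * e_i^2
Positive signature terms (e_i^2 = +1): (-1)^2 = 1
Negative signature terms (e_j^2 = -1): (-1)^2 + 2^2 = 5
v^2 = 1 - 5 = -4


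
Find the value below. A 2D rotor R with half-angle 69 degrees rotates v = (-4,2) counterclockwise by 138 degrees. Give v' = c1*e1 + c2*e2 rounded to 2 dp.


Rotor R = cos(69deg) - sin(69deg)*e12
Rotation angle theta = 2 * 69 = 138 degrees
v' = R*v*~R rotates v by theta.
cos(138deg) = -0.7431, sin(138deg) = 0.6691
v'_1 = -4*cos(138deg) - 2*sin(138deg)
= -4*(-0.7431) - 2*0.6691
= 1.63
v'_2 = -4*sin(138deg) + 2*cos(138deg)
= -4*0.6691 + 2*(-0.7431)
= -4.16
v' = 1.63*e1 - 4.16*e2


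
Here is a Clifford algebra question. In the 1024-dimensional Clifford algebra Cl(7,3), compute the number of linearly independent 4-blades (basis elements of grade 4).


Number of grade-k basis blades in Cl(p,q) with n = p + q is C(n, k).
n = 7 + 3 = 10
C(10, 4) = 10! / (4! * 6!)
= 3628800 / (24 * 720)
= 210


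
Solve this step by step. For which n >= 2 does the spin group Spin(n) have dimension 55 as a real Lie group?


dim Spin(n) = dim so(n) = n(n-1)/2.
Solve n(n-1)/2 = 55, i.e. n^2 - n - 110 = 0.
Discriminant = 1 + 8*55 = 441
n = (1 + sqrt(441))/2 = (1 + 21)/2 = 11


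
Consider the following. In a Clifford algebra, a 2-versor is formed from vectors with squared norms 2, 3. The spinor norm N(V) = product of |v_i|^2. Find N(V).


Spinor norm N(V) = |v1|^2 * |v2|^2 * ... * |v2|^2
= 2 * 3
Running product: 2, 6
N(V) = 6


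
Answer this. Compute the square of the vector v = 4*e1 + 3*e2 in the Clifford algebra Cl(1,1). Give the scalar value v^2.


v^2 = sum of c_i^2 * e_i^2
Positive signature terms (e_i^2 = +1): 4^2 = 16
Negative signature terms (e_j^2 = -1): 3^2 = 9
v^2 = 16 - 9 = 7


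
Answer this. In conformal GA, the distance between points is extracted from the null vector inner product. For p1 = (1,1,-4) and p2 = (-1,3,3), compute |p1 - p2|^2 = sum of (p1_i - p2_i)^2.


p1 - p2 = (2, -2, -7)
|p1 - p2|^2 = 2^2 + (-2)^2 + (-7)^2
= 4 + 4 + 49
= 57


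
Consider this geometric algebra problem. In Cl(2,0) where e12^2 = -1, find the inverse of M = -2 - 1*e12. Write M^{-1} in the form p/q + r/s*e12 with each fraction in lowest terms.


M = -2 - 1*e12, where e12^2 = -1.
Since M commutes with its reverse ~M = a - b*e12, M * ~M = a^2 - b^2*e12^2 = a^2 + b^2.
So M^{-1} = ~M / (a^2 + b^2) = (a - b*e12)/(a^2 + b^2).
a^2 + b^2 = 4 + 1 = 5
Scalar part = -2/5 = -2/5
Bivector coeff = 1/5 = 1/5
M^{-1} = -2/5 + 1/5*e12


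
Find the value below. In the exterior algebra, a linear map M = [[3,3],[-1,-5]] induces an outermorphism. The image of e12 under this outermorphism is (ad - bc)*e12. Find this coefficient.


The outermorphism of a linear map f sends e1^e2 to f(e1)^f(e2).
f(e1) = 3*e1 - 1*e2
f(e2) = 3*e1 - 5*e2
f(e1) ^ f(e2) = (3*e1 - 1*e2) ^ (3*e1 - 5*e2)
= 3*(-5)*e12 + (-1)*3*e21
= (-15 - (-3))*e12
= -12*e12
Coefficient = -12


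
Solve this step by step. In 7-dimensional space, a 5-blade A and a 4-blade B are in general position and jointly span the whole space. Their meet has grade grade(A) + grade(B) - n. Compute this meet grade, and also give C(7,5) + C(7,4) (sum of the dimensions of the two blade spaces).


Meet grade = grade(A) + grade(B) - n
= 5 + 4 - 7 = 2
C(7,5) = 21
C(7,4) = 35
dim_A + dim_B = 21 + 35 = 56


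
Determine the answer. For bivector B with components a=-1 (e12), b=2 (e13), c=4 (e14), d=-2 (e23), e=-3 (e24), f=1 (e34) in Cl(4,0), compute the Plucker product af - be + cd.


Plucker relation: af - be + cd
a*f = (-1)*1 = -1
b*e = 2*(-3) = -6
c*d = 4*(-2) = -8
af - be + cd = -1 - (-6) + (-8)
= -3


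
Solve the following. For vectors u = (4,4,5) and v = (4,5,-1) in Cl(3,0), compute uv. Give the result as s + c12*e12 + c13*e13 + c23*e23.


In Cl(3,0): e_i^2 = 1, e_ie_j = -e_je_i for i != j.
Scalar part = u . v = 4*4 + 4*5 + 5*(-1)
= 16 + 20 + (-5) = 31
e12 coeff = 4*5 - 4*4 = 20 - 16 = 4
e13 coeff = 4*(-1) - 5*4 = -4 - 20 = -24
e23 coeff = 4*(-1) - 5*5 = -4 - 25 = -29
uv = 31 + 4*e12 - 24*e13 - 29*e23


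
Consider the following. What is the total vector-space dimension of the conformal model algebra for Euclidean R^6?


The conformal model of R^6 uses Cl(7,1): the 6 Euclidean generators plus two extra orthogonal generators e+ (e+^2 = +1) and e- (e-^2 = -1), from which the null vectors e0, einf are built.
Number of generators m = 6 + 2 = 8.
dim Cl(p,q) = 2^m = 2^8 = 256


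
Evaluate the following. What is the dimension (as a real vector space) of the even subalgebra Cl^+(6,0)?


Even subalgebra dimension = 2^(n-1)
n = 6 + 0 = 6
2^(6 - 1) = 2^5 = 32
Verification: sum of C(6,k) for even k = 1 + 15 + 15 + 1 = 32
Result = 32


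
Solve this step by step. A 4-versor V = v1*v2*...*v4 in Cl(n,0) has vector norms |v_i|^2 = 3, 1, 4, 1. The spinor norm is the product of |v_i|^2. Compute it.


Spinor norm N(V) = |v1|^2 * |v2|^2 * ... * |v4|^2
= 3 * 1 * 4 * 1
Running product: 3, 3, 12, 12
N(V) = 12


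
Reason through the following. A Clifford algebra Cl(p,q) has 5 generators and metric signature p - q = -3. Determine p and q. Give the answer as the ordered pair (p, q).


We need p + q = 5 and p - q = -3.
Adding: 2p = 5 + (-3) = 2, so p = 1.
Then q = 5 - 1 = 4.
(p, q) = (1, 4)


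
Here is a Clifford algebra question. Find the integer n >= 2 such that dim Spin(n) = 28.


dim Spin(n) = dim so(n) = n(n-1)/2.
Solve n(n-1)/2 = 28, i.e. n^2 - n - 56 = 0.
Discriminant = 1 + 8*28 = 225
n = (1 + sqrt(225))/2 = (1 + 15)/2 = 8


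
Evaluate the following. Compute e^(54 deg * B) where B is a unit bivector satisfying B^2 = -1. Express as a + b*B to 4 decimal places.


For a unit bivector B with B^2 = -1, the exponential series gives
e^(theta*B) = cos(theta) + sin(theta)*B (the GA analogue of Euler's formula).
theta = 54 degrees = 0.942478 rad
cos(54 deg) = 0.5878
sin(54 deg) = 0.8090
exp(theta*B) = 0.5878 + 0.8090*B


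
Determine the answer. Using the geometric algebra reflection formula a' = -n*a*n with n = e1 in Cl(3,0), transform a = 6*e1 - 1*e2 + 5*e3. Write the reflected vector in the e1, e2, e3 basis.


Reflection formula: a' = -n*a*n, with n = e1 (unit vector, n^2 = 1).
For reflection through hyperplane perp to e1:
The component along e1 flips sign, others stay.
a = (6, -1, 5)
a' = (-6, -1, 5)
a' = -6*e1 - 1*e2 + 5*e3


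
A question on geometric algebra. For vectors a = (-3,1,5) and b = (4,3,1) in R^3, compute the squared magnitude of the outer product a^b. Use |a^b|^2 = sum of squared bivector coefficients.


a wedge b = (a1*b2 - a2*b1)*e12 + (a1*b3 - a3*b1)*e13 + (a2*b3 - a3*b2)*e23
e12 coeff: (-3)*3 - 1*4 = -9 - 4 = -13
e13 coeff: (-3)*1 - 5*4 = -3 - 20 = -23
e23 coeff: 1*1 - 5*3 = 1 - 15 = -14
|a wedge b|^2 = (-13)^2 + (-23)^2 + (-14)^2
= 169 + 529 + 196
= 894


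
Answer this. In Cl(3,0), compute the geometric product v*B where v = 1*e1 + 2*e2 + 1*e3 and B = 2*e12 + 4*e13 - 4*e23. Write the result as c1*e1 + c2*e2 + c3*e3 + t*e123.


vB has grade-1 (vector) and grade-3 (trivector) parts: vB = (v _| B) + (v ^ B).
Vector part <vB>_1:
  e1: -v2*b12 - v3*b13 = -(2)*(2) - (1)*(4) = -8
  e2: v1*b12 - v3*b23 = (1)*(2) - (1)*(-4) = 6
  e3: v1*b13 + v2*b23 = (1)*(4) + (2)*(-4) = -4
Trivector part <vB>_3:
  e123: v1*b23 - v2*b13 + v3*b12 = (1)*(-4) - (2)*(4) + (1)*(2) = -10
vB = -8*e1 + 6*e2 - 4*e3 - 10*e123


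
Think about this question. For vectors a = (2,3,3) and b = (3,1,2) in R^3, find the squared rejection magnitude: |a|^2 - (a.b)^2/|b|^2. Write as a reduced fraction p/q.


|a|^2 = 2^2 + 3^2 + 3^2 = 22
|b|^2 = 3^2 + 1^2 + 2^2 = 14
a . b = 2*3 + 3*1 + 3*2 = 15
(a.b)^2 = 15^2 = 225
|rej|^2 = 22 - 225/14
= (308 - 225)/14
= 83/14
In lowest terms: 83/14


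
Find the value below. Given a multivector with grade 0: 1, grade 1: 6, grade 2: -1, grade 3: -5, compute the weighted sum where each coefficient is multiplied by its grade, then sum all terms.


Grade-weighted sum = sum of grade_k * coefficient_k
0*1 = 0
1*6 = 6
2*(-1) = -2
3*(-5) = -15
Total = 0 + 6 + (-2) + (-15) = -11


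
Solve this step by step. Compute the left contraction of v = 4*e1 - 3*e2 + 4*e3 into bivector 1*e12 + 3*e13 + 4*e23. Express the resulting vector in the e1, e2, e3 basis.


Left contraction v _| B = <vB>_1 (grade-1 part of the geometric product vB).
Using e1_|e12 = e2, e2_|e12 = -e1, e1_|e13 = e3, e3_|e13 = -e1, e2_|e23 = e3, e3_|e23 = -e2:
e1 coeff: -v2*b12 - v3*b13 = -(-3)*(1) - (4)*(3) = -9
e2 coeff: v1*b12 - v3*b23 = (4)*(1) - (4)*(4) = -12
e3 coeff: v1*b13 + v2*b23 = (4)*(3) + (-3)*(4) = 0
v _| B = -9*e1 - 12*e2 + 0*e3


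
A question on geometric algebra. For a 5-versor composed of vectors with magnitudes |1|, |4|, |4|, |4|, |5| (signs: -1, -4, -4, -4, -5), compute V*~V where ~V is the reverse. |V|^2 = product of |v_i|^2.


Each vector v_i has |v_i|^2 = s_i^2
Squared scales: (-1)^2 = 1, (-4)^2 = 16, (-4)^2 = 16, (-4)^2 = 16, (-5)^2 = 25
|V|^2 = 1 * 16 * 16 * 16 * 25
= 102400


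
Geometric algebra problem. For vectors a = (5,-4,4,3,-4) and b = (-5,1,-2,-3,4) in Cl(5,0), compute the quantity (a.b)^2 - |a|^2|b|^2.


a . b = 5*(-5) + (-4)*1 + 4*(-2) + 3*(-3) + (-4)*4
= -25 + (-4) + (-8) + (-9) + (-16) = -62
|a|^2 = 5^2 + (-4)^2 + 4^2 + 3^2 + (-4)^2 = 82
|b|^2 = (-5)^2 + 1^2 + (-2)^2 + (-3)^2 + 4^2 = 55
(a.b)^2 = (-62)^2 = 3844
|a|^2 * |b|^2 = 82 * 55 = 4510
Result = 3844 - 4510 = -666


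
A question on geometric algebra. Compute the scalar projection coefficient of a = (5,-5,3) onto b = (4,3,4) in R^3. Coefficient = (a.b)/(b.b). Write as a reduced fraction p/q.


Projection coefficient = (a . b) / (b . b)
a . b = 5*4 + (-5)*3 + 3*4
= 20 + (-15) + 12 = 17
b . b = 4^2 + 3^2 + 4^2
= 16 + 9 + 16 = 41
Coefficient = 17/41
In lowest terms: 17/41


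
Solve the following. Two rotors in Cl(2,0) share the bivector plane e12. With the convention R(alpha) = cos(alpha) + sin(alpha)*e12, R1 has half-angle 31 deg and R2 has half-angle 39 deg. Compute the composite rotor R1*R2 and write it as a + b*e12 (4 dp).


Same-plane rotors commute and their half-angles add:
R1*R2 = cos(a1 + a2) + sin(a1 + a2)*e12.
a1 + a2 = 31 + 39 = 70 deg
cos(70 deg) = 0.3420
sin(70 deg) = 0.9397
R1*R2 = 0.3420 + 0.9397*e12


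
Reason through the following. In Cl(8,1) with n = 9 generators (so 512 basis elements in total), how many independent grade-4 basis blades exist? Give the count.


Number of grade-k basis blades in Cl(p,q) with n = p + q is C(n, k).
n = 8 + 1 = 9
C(9, 4) = 9! / (4! * 5!)
= 362880 / (24 * 120)
= 126


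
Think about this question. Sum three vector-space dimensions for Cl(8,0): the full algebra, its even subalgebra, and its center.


n = 8 + 0 = 8
Total dim = 2^8 = 256
Even subalgebra dim = 2^7 = 128
n is even, so center dim = 1
Sum = 256 + 128 + 1 = 385


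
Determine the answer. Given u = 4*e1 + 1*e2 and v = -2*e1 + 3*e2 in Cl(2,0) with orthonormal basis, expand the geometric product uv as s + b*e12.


Expand: (4*e1 + 1*e2)(-2*e1 + 3*e2)
= 4*(-2)*e1e1 + 4*3*e1e2 + 1*(-2)*e2e1 + 1*3*e2e2
Using e1^2 = e2^2 = 1, e2e1 = -e1e2:
Scalar part s = 4*(-2) + 1*3 = -8 + 3 = -5
Bivector part b = 4*3 - 1*(-2) = 12 - (-2) = 14
uv = -5 + 14*e12


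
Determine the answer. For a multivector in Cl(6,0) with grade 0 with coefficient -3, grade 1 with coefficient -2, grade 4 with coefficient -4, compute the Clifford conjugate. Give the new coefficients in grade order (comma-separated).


Clifford conjugate sign for grade k: (-1)^(k(k+1)/2)
Grade 0: (-1)^(0*1/2) = (-1)^0 = 1, coeff -3 -> -3
Grade 1: (-1)^(1*2/2) = (-1)^1 = -1, coeff -2 -> 2
Grade 4: (-1)^(4*5/2) = (-1)^10 = 1, coeff -4 -> -4
Conjugated coefficients: -3, 2, -4


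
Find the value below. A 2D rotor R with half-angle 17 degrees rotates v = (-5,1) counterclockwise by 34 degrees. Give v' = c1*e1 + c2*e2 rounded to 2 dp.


Rotor R = cos(17deg) - sin(17deg)*e12
Rotation angle theta = 2 * 17 = 34 degrees
v' = R*v*~R rotates v by theta.
cos(34deg) = 0.8290, sin(34deg) = 0.5592
v'_1 = -5*cos(34deg) - 1*sin(34deg)
= -5*0.8290 - 1*0.5592
= -4.70
v'_2 = -5*sin(34deg) + 1*cos(34deg)
= -5*0.5592 + 1*0.8290
= -1.97
v' = -4.70*e1 - 1.97*e2


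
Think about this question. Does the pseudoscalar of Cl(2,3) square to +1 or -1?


The pseudoscalar I = e1...e_n (product of all n generators) of Cl(p,q) satisfies I^2 = (-1)^(q + n(n-1)/2).
p = 2, q = 3, n = p + q = 5
n(n-1)/2 = 5 * 4 / 2 = 10
Exponent = q + n(n-1)/2 = 3 + 10 = 13
I^2 = (-1)^13 = -1


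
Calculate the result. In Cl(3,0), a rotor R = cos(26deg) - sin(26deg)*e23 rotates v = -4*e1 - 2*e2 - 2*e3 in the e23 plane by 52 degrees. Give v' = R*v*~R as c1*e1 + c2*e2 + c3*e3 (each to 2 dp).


Rotor R = cos(26deg) - sin(26deg)*e23
Rotation angle theta = 2 * 26 = 52 degrees in the e23 plane (e2 -> e3).
The component perpendicular to the plane (e1) is invariant: v'_1 = v1 = -4.00
cos(52deg) = 0.6157, sin(52deg) = 0.7880
v'_2 = v2*cos(theta) - v3*sin(theta) = -2*0.6157 - (-2)*0.7880 = 0.34
v'_3 = v2*sin(theta) + v3*cos(theta) = -2*0.7880 + (-2)*0.6157 = -2.81
v' = -4.00*e1 + 0.34*e2 - 2.81*e3


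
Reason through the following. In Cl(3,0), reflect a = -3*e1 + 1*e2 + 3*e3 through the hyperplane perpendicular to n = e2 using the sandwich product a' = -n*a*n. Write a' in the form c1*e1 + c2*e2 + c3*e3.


Reflection formula: a' = -n*a*n, with n = e2 (unit vector, n^2 = 1).
For reflection through hyperplane perp to e2:
The component along e2 flips sign, others stay.
a = (-3, 1, 3)
a' = (-3, -1, 3)
a' = -3*e1 - 1*e2 + 3*e3


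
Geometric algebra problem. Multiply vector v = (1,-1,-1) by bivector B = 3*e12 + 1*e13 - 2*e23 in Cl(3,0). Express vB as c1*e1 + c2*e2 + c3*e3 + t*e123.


vB has grade-1 (vector) and grade-3 (trivector) parts: vB = (v _| B) + (v ^ B).
Vector part <vB>_1:
  e1: -v2*b12 - v3*b13 = -(-1)*(3) - (-1)*(1) = 4
  e2: v1*b12 - v3*b23 = (1)*(3) - (-1)*(-2) = 1
  e3: v1*b13 + v2*b23 = (1)*(1) + (-1)*(-2) = 3
Trivector part <vB>_3:
  e123: v1*b23 - v2*b13 + v3*b12 = (1)*(-2) - (-1)*(1) + (-1)*(3) = -4
vB = 4*e1 + 1*e2 + 3*e3 - 4*e123


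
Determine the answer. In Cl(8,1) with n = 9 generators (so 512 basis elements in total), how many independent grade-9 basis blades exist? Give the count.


Number of grade-k basis blades in Cl(p,q) with n = p + q is C(n, k).
n = 8 + 1 = 9
C(9, 9) = 9! / (9! * 0!)
= 362880 / (362880 * 1)
= 1


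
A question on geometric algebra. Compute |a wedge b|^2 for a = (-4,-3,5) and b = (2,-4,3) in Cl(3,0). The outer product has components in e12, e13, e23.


a wedge b = (a1*b2 - a2*b1)*e12 + (a1*b3 - a3*b1)*e13 + (a2*b3 - a3*b2)*e23
e12 coeff: (-4)*(-4) - (-3)*2 = 16 - (-6) = 22
e13 coeff: (-4)*3 - 5*2 = -12 - 10 = -22
e23 coeff: (-3)*3 - 5*(-4) = -9 - (-20) = 11
|a wedge b|^2 = 22^2 + (-22)^2 + 11^2
= 484 + 484 + 121
= 1089


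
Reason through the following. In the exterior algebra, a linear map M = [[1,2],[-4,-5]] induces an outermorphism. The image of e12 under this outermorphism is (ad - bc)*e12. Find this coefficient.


The outermorphism of a linear map f sends e1^e2 to f(e1)^f(e2).
f(e1) = 1*e1 - 4*e2
f(e2) = 2*e1 - 5*e2
f(e1) ^ f(e2) = (1*e1 - 4*e2) ^ (2*e1 - 5*e2)
= 1*(-5)*e12 + (-4)*2*e21
= (-5 - (-8))*e12
= 3*e12
Coefficient = 3


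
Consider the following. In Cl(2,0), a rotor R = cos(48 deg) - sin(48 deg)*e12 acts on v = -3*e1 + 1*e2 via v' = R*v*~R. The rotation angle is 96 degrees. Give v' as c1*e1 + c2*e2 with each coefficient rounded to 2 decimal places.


Rotor R = cos(48deg) - sin(48deg)*e12
Rotation angle theta = 2 * 48 = 96 degrees
v' = R*v*~R rotates v by theta.
cos(96deg) = -0.1045, sin(96deg) = 0.9945
v'_1 = -3*cos(96deg) - 1*sin(96deg)
= -3*(-0.1045) - 1*0.9945
= -0.68
v'_2 = -3*sin(96deg) + 1*cos(96deg)
= -3*0.9945 + 1*(-0.1045)
= -3.09
v' = -0.68*e1 - 3.09*e2


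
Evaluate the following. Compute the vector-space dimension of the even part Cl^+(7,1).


Even subalgebra dimension = 2^(n-1)
n = 7 + 1 = 8
2^(8 - 1) = 2^7 = 128
Verification: sum of C(8,k) for even k = 1 + 28 + 70 + 28 + 1 = 128
Result = 128


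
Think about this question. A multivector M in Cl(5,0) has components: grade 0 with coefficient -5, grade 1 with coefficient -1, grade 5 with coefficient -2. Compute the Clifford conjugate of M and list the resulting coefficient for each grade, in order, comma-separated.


Clifford conjugate sign for grade k: (-1)^(k(k+1)/2)
Grade 0: (-1)^(0*1/2) = (-1)^0 = 1, coeff -5 -> -5
Grade 1: (-1)^(1*2/2) = (-1)^1 = -1, coeff -1 -> 1
Grade 5: (-1)^(5*6/2) = (-1)^15 = -1, coeff -2 -> 2
Conjugated coefficients: -5, 1, 2


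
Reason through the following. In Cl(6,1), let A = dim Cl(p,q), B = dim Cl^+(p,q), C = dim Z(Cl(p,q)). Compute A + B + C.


n = 6 + 1 = 7
Total dim = 2^7 = 128
Even subalgebra dim = 2^6 = 64
n is odd, so center dim = 2
Sum = 128 + 64 + 2 = 194


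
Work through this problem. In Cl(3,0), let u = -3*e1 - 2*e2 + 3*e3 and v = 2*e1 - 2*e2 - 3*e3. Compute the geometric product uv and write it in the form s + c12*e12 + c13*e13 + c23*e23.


In Cl(3,0): e_i^2 = 1, e_ie_j = -e_je_i for i != j.
Scalar part = u . v = (-3)*2 + (-2)*(-2) + 3*(-3)
= -6 + 4 + (-9) = -11
e12 coeff = (-3)*(-2) - (-2)*2 = 6 - (-4) = 10
e13 coeff = (-3)*(-3) - 3*2 = 9 - 6 = 3
e23 coeff = (-2)*(-3) - 3*(-2) = 6 - (-6) = 12
uv = -11 + 10*e12 + 3*e13 + 12*e23


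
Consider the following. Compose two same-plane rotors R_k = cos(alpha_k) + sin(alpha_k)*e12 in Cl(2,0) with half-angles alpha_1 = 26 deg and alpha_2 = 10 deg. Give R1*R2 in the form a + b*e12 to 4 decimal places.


Same-plane rotors commute and their half-angles add:
R1*R2 = cos(a1 + a2) + sin(a1 + a2)*e12.
a1 + a2 = 26 + 10 = 36 deg
cos(36 deg) = 0.8090
sin(36 deg) = 0.5878
R1*R2 = 0.8090 + 0.5878*e12


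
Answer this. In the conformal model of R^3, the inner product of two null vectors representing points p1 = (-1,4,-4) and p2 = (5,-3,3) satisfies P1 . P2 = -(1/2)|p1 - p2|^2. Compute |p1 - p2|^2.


p1 - p2 = (-6, 7, -7)
|p1 - p2|^2 = (-6)^2 + 7^2 + (-7)^2
= 36 + 49 + 49
= 134


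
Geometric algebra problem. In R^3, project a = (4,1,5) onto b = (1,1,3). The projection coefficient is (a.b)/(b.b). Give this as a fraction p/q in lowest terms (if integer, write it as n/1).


Projection coefficient = (a . b) / (b . b)
a . b = 4*1 + 1*1 + 5*3
= 4 + 1 + 15 = 20
b . b = 1^2 + 1^2 + 3^2
= 1 + 1 + 9 = 11
Coefficient = 20/11
In lowest terms: 20/11


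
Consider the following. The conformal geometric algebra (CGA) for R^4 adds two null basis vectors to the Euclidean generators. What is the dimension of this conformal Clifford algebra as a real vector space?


The conformal model of R^4 uses Cl(5,1): the 4 Euclidean generators plus two extra orthogonal generators e+ (e+^2 = +1) and e- (e-^2 = -1), from which the null vectors e0, einf are built.
Number of generators m = 4 + 2 = 6.
dim Cl(p,q) = 2^m = 2^6 = 64


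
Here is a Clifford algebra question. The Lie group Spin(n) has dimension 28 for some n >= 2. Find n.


dim Spin(n) = dim so(n) = n(n-1)/2.
Solve n(n-1)/2 = 28, i.e. n^2 - n - 56 = 0.
Discriminant = 1 + 8*28 = 225
n = (1 + sqrt(225))/2 = (1 + 15)/2 = 8


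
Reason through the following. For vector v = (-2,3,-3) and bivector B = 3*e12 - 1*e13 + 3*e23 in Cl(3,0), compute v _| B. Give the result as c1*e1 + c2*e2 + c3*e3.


Left contraction v _| B = <vB>_1 (grade-1 part of the geometric product vB).
Using e1_|e12 = e2, e2_|e12 = -e1, e1_|e13 = e3, e3_|e13 = -e1, e2_|e23 = e3, e3_|e23 = -e2:
e1 coeff: -v2*b12 - v3*b13 = -(3)*(3) - (-3)*(-1) = -12
e2 coeff: v1*b12 - v3*b23 = (-2)*(3) - (-3)*(3) = 3
e3 coeff: v1*b13 + v2*b23 = (-2)*(-1) + (3)*(3) = 11
v _| B = -12*e1 + 3*e2 + 11*e3


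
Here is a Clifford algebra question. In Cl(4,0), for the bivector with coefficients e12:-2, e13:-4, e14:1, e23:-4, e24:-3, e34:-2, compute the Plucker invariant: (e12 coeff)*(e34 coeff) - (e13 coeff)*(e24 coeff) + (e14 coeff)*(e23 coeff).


Plucker relation: af - be + cd
a*f = (-2)*(-2) = 4
b*e = (-4)*(-3) = 12
c*d = 1*(-4) = -4
af - be + cd = 4 - 12 + (-4)
= -12


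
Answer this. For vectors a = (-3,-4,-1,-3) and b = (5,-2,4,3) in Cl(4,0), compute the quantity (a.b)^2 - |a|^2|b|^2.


a . b = (-3)*5 + (-4)*(-2) + (-1)*4 + (-3)*3
= -15 + 8 + (-4) + (-9) = -20
|a|^2 = (-3)^2 + (-4)^2 + (-1)^2 + (-3)^2 = 35
|b|^2 = 5^2 + (-2)^2 + 4^2 + 3^2 = 54
(a.b)^2 = (-20)^2 = 400
|a|^2 * |b|^2 = 35 * 54 = 1890
Result = 400 - 1890 = -1490


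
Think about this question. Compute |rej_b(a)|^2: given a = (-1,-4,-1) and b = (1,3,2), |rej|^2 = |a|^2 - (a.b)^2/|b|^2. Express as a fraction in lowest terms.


|a|^2 = (-1)^2 + (-4)^2 + (-1)^2 = 18
|b|^2 = 1^2 + 3^2 + 2^2 = 14
a . b = (-1)*1 + (-4)*3 + (-1)*2 = -15
(a.b)^2 = (-15)^2 = 225
|rej|^2 = 18 - 225/14
= (252 - 225)/14
= 27/14
In lowest terms: 27/14


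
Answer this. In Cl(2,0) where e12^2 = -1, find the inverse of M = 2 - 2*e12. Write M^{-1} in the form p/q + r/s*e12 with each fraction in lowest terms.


M = 2 - 2*e12, where e12^2 = -1.
Since M commutes with its reverse ~M = a - b*e12, M * ~M = a^2 - b^2*e12^2 = a^2 + b^2.
So M^{-1} = ~M / (a^2 + b^2) = (a - b*e12)/(a^2 + b^2).
a^2 + b^2 = 4 + 4 = 8
Scalar part = 2/8 = 1/4
Bivector coeff = 2/8 = 1/4
M^{-1} = 1/4 + 1/4*e12


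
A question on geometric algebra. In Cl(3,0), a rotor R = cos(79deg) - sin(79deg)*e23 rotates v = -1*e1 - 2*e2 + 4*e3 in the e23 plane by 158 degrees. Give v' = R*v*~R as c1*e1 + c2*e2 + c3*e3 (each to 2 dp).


Rotor R = cos(79deg) - sin(79deg)*e23
Rotation angle theta = 2 * 79 = 158 degrees in the e23 plane (e2 -> e3).
The component perpendicular to the plane (e1) is invariant: v'_1 = v1 = -1.00
cos(158deg) = -0.9272, sin(158deg) = 0.3746
v'_2 = v2*cos(theta) - v3*sin(theta) = -2*(-0.9272) - 4*0.3746 = 0.36
v'_3 = v2*sin(theta) + v3*cos(theta) = -2*0.3746 + 4*(-0.9272) = -4.46
v' = -1.00*e1 + 0.36*e2 - 4.46*e3


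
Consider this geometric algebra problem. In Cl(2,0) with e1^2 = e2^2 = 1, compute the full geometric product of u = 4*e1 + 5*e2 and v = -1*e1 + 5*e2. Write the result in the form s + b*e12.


Expand: (4*e1 + 5*e2)(-1*e1 + 5*e2)
= 4*(-1)*e1e1 + 4*5*e1e2 + 5*(-1)*e2e1 + 5*5*e2e2
Using e1^2 = e2^2 = 1, e2e1 = -e1e2:
Scalar part s = 4*(-1) + 5*5 = -4 + 25 = 21
Bivector part b = 4*5 - 5*(-1) = 20 - (-5) = 25
uv = 21 + 25*e12


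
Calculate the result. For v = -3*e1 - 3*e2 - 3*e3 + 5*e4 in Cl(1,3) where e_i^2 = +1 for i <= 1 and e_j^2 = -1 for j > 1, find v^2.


v^2 = sum of c_i^2 * e_i^2
Positive signature terms (e_i^2 = +1): (-3)^2 = 9
Negative signature terms (e_j^2 = -1): (-3)^2 + (-3)^2 + 5^2 = 43
v^2 = 9 - 43 = -34


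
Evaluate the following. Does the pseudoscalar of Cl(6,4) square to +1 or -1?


The pseudoscalar I = e1...e_n (product of all n generators) of Cl(p,q) satisfies I^2 = (-1)^(q + n(n-1)/2).
p = 6, q = 4, n = p + q = 10
n(n-1)/2 = 10 * 9 / 2 = 45
Exponent = q + n(n-1)/2 = 4 + 45 = 49
I^2 = (-1)^49 = -1


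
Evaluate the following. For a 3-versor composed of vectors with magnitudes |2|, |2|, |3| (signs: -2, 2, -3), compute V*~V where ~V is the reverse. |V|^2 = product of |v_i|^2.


Each vector v_i has |v_i|^2 = s_i^2
Squared scales: (-2)^2 = 4, 2^2 = 4, (-3)^2 = 9
|V|^2 = 4 * 4 * 9
= 144


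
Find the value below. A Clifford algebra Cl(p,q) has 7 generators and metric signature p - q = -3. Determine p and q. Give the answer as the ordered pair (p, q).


We need p + q = 7 and p - q = -3.
Adding: 2p = 7 + (-3) = 4, so p = 2.
Then q = 7 - 2 = 5.
(p, q) = (2, 5)


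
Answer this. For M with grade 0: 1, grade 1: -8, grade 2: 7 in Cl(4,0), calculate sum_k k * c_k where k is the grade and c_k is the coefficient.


Grade-weighted sum = sum of grade_k * coefficient_k
0*1 = 0
1*(-8) = -8
2*7 = 14
Total = 0 + (-8) + 14 = 6


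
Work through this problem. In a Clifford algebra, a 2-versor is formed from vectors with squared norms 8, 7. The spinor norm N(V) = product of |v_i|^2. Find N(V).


Spinor norm N(V) = |v1|^2 * |v2|^2 * ... * |v2|^2
= 8 * 7
Running product: 8, 56
N(V) = 56


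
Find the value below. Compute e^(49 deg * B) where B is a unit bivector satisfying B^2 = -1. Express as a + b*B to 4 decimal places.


For a unit bivector B with B^2 = -1, the exponential series gives
e^(theta*B) = cos(theta) + sin(theta)*B (the GA analogue of Euler's formula).
theta = 49 degrees = 0.855211 rad
cos(49 deg) = 0.6561
sin(49 deg) = 0.7547
exp(theta*B) = 0.6561 + 0.7547*B


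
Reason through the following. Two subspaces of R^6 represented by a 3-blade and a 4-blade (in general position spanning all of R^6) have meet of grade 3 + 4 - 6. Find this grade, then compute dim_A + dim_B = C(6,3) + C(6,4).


Meet grade = grade(A) + grade(B) - n
= 3 + 4 - 6 = 1
C(6,3) = 20
C(6,4) = 15
dim_A + dim_B = 20 + 15 = 35


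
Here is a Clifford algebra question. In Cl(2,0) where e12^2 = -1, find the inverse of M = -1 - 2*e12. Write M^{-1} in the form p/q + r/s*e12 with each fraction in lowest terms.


M = -1 - 2*e12, where e12^2 = -1.
Since M commutes with its reverse ~M = a - b*e12, M * ~M = a^2 - b^2*e12^2 = a^2 + b^2.
So M^{-1} = ~M / (a^2 + b^2) = (a - b*e12)/(a^2 + b^2).
a^2 + b^2 = 1 + 4 = 5
Scalar part = -1/5 = -1/5
Bivector coeff = 2/5 = 2/5
M^{-1} = -1/5 + 2/5*e12


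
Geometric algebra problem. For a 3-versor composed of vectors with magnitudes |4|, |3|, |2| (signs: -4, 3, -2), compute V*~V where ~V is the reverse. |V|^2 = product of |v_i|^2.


Each vector v_i has |v_i|^2 = s_i^2
Squared scales: (-4)^2 = 16, 3^2 = 9, (-2)^2 = 4
|V|^2 = 16 * 9 * 4
= 576


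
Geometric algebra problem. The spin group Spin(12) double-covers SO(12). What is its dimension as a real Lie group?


Spin(n) double-covers SO(n); both have Lie algebra so(n) of dimension n(n-1)/2.
n = 12
n(n-1) = 12 * 11 = 132
dim Spin(12) = 132/2 = 66


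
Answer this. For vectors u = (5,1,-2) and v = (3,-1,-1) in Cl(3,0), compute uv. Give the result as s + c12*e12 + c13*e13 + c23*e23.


In Cl(3,0): e_i^2 = 1, e_ie_j = -e_je_i for i != j.
Scalar part = u . v = 5*3 + 1*(-1) + (-2)*(-1)
= 15 + (-1) + 2 = 16
e12 coeff = 5*(-1) - 1*3 = -5 - 3 = -8
e13 coeff = 5*(-1) - (-2)*3 = -5 - (-6) = 1
e23 coeff = 1*(-1) - (-2)*(-1) = -1 - 2 = -3
uv = 16 - 8*e12 + 1*e13 - 3*e23


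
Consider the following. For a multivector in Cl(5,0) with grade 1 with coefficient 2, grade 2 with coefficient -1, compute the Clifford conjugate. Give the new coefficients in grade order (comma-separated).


Clifford conjugate sign for grade k: (-1)^(k(k+1)/2)
Grade 1: (-1)^(1*2/2) = (-1)^1 = -1, coeff 2 -> -2
Grade 2: (-1)^(2*3/2) = (-1)^3 = -1, coeff -1 -> 1
Conjugated coefficients: -2, 1


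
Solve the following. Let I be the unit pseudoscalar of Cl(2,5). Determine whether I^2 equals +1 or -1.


The pseudoscalar I = e1...e_n (product of all n generators) of Cl(p,q) satisfies I^2 = (-1)^(q + n(n-1)/2).
p = 2, q = 5, n = p + q = 7
n(n-1)/2 = 7 * 6 / 2 = 21
Exponent = q + n(n-1)/2 = 5 + 21 = 26
I^2 = (-1)^26 = +1


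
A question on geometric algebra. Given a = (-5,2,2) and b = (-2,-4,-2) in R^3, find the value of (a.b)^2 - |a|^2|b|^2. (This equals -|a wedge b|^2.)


a . b = (-5)*(-2) + 2*(-4) + 2*(-2)
= 10 + (-8) + (-4) = -2
|a|^2 = (-5)^2 + 2^2 + 2^2 = 33
|b|^2 = (-2)^2 + (-4)^2 + (-2)^2 = 24
(a.b)^2 = (-2)^2 = 4
|a|^2 * |b|^2 = 33 * 24 = 792
Result = 4 - 792 = -788


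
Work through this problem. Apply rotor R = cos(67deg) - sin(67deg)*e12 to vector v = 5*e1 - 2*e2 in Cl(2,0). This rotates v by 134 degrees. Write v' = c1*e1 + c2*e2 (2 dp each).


Rotor R = cos(67deg) - sin(67deg)*e12
Rotation angle theta = 2 * 67 = 134 degrees
v' = R*v*~R rotates v by theta.
cos(134deg) = -0.6947, sin(134deg) = 0.7193
v'_1 = 5*cos(134deg) - (-2)*sin(134deg)
= 5*(-0.6947) - (-2)*0.7193
= -2.03
v'_2 = 5*sin(134deg) + (-2)*cos(134deg)
= 5*0.7193 + (-2)*(-0.6947)
= 4.99
v' = -2.03*e1 + 4.99*e2


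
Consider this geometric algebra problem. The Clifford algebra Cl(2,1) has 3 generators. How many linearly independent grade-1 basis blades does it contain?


Number of grade-k basis blades in Cl(p,q) with n = p + q is C(n, k).
n = 2 + 1 = 3
C(3, 1) = 3! / (1! * 2!)
= 6 / (1 * 2)
= 3


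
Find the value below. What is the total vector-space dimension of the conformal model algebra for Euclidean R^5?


The conformal model of R^5 uses Cl(6,1): the 5 Euclidean generators plus two extra orthogonal generators e+ (e+^2 = +1) and e- (e-^2 = -1), from which the null vectors e0, einf are built.
Number of generators m = 5 + 2 = 7.
dim Cl(p,q) = 2^m = 2^7 = 128


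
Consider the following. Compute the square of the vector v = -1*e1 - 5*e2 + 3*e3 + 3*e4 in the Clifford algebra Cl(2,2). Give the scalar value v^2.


v^2 = sum of c_i^2 * e_i^2
Positive signature terms (e_i^2 = +1): (-1)^2 + (-5)^2 = 26
Negative signature terms (e_j^2 = -1): 3^2 + 3^2 = 18
v^2 = 26 - 18 = 8
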